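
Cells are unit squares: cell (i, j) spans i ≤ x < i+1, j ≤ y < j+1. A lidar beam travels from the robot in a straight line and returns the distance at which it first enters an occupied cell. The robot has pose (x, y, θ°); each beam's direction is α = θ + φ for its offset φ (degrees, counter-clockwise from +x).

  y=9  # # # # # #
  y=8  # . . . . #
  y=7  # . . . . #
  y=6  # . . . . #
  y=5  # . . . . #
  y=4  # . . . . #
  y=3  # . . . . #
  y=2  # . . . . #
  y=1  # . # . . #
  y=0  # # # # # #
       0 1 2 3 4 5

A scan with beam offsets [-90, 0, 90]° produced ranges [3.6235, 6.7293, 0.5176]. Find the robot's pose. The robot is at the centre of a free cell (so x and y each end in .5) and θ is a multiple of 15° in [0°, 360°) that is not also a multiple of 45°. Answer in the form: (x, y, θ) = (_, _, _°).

(x, y, θ) = (1.5, 2.5, 75°)

Candidates: 31 free-cell centres × 16 headings = 496 poses. Raycast each; keep the one whose scan matches to 4 dp.
  (3.5, 7.5, 165°): beam 1 = 1.5529 ≠ 3.6235 ✗
  (1.5, 3.5, 60°): beam 1 = 4.0415 ≠ 3.6235 ✗
  (3.5, 5.5, 150°): beam 1 = 3.0000 ≠ 3.6235 ✗
  …
  (1.5, 2.5, 75°): r_1=3.6235, r_2=6.7293, r_3=0.5176 — all match ✓
No second candidate reproduces the full scan.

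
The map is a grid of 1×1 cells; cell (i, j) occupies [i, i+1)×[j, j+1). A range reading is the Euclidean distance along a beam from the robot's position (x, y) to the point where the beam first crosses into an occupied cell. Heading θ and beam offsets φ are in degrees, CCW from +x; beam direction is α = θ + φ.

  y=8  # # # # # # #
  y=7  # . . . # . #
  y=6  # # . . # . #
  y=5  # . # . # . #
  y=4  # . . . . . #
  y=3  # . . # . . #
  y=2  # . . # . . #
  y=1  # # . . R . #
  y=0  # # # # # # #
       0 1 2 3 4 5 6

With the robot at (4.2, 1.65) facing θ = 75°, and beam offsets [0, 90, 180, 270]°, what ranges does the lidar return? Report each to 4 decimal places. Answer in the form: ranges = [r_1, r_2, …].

beam 1: φ=0°, α=75°
  direction (0.2588, 0.9659); cell (4,1); t to first gridline: x 3.0910, y 0.3623 (then +3.8637 / +1.0353)
    (4,2) via y @ 0.3623
    (4,3) via y @ 1.3976
    (4,4) via y @ 2.4329
    (5,4) via x @ 3.0910
    (5,5) via y @ 3.4682
    (5,6) via y @ 4.5035
    (5,7) via y @ 5.5387
    (5,8) via y @ 6.5740  # hit
  → r_1 = 6.5740
beam 2: φ=90°, α=165°
  direction (-0.9659, 0.2588); cell (4,1); t to first gridline: x 0.2071, y 1.3523 (then +1.0353 / +3.8637)
    (3,1) via x @ 0.2071
    (2,1) via x @ 1.2423
    (2,2) via y @ 1.3523
    (1,2) via x @ 2.2776
    (0,2) via x @ 3.3129  # hit
  → r_2 = 3.3129
beam 3: φ=180°, α=255°
  direction (-0.2588, -0.9659); cell (4,1); t to first gridline: x 0.7727, y 0.6729 (then +3.8637 / +1.0353)
    (4,0) via y @ 0.6729  # hit
  → r_3 = 0.6729
beam 4: φ=270°, α=345°
  direction (0.9659, -0.2588); cell (4,1); t to first gridline: x 0.8282, y 2.5114 (then +1.0353 / +3.8637)
    (5,1) via x @ 0.8282
    (6,1) via x @ 1.8635  # hit
  → r_4 = 1.8635

ranges = [6.5740, 3.3129, 0.6729, 1.8635]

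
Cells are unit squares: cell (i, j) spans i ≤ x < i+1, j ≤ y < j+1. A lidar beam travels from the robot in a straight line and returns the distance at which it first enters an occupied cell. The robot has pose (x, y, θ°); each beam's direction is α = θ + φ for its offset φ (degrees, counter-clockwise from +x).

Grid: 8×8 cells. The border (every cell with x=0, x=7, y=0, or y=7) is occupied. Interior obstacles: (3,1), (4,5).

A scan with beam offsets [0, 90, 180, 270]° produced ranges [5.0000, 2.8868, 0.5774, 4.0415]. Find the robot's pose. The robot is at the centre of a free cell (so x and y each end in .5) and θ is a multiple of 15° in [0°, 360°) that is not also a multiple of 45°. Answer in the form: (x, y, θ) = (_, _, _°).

The pose lattice has 34·16 = 544 candidates. Test each by forward raycasting.
  (4.5, 1.5, 105°): beam 1 = 5.6940 ≠ 5.0000 ✗
  (5.5, 4.5, 60°): beam 1 = 2.8868 ≠ 5.0000 ✗
  (6.5, 5.5, 285°): beam 1 = 1.9319 ≠ 5.0000 ✗
  …
  (3.5, 2.5, 120°): r_1=5.0000, r_2=2.8868, r_3=0.5774, r_4=4.0415 — all match ✓
Unique over the lattice → pose = (3.5, 2.5, 120°).

(x, y, θ) = (3.5, 2.5, 120°)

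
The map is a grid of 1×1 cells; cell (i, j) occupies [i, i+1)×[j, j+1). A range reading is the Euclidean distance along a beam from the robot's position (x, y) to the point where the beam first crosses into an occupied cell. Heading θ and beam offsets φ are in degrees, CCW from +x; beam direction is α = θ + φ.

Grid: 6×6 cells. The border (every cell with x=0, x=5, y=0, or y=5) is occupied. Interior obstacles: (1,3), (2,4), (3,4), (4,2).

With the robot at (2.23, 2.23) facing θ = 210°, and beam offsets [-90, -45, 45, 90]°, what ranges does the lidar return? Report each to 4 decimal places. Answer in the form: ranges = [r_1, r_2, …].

ranges = [0.8891, 1.2734, 1.2734, 1.4203]

beam 1: φ=-90°, α=120°
  d=(-0.5000,0.8660)  start (2,2)  tX=0.4600 tY=0.8891  stride 1/|dx|=2.0000 1/|dy|=1.1547
    cross x-line → (1,2), t=0.4600
    cross y-line → (1,3), t=0.8891 (wall)
  → r_1 = 0.8891
beam 2: φ=-45°, α=165°
  d=(-0.9659,0.2588)  start (2,2)  tX=0.2381 tY=2.9751  stride 1/|dx|=1.0353 1/|dy|=3.8637
    cross x-line → (1,2), t=0.2381
    cross x-line → (0,2), t=1.2734 (wall)
  → r_2 = 1.2734
beam 3: φ=45°, α=255°
  d=(-0.2588,-0.9659)  start (2,2)  tX=0.8887 tY=0.2381  stride 1/|dx|=3.8637 1/|dy|=1.0353
    cross y-line → (2,1), t=0.2381
    cross x-line → (1,1), t=0.8887
    cross y-line → (1,0), t=1.2734 (wall)
  → r_3 = 1.2734
beam 4: φ=90°, α=300°
  d=(0.5000,-0.8660)  start (2,2)  tX=1.5400 tY=0.2656  stride 1/|dx|=2.0000 1/|dy|=1.1547
    cross y-line → (2,1), t=0.2656
    cross y-line → (2,0), t=1.4203 (wall)
  → r_4 = 1.4203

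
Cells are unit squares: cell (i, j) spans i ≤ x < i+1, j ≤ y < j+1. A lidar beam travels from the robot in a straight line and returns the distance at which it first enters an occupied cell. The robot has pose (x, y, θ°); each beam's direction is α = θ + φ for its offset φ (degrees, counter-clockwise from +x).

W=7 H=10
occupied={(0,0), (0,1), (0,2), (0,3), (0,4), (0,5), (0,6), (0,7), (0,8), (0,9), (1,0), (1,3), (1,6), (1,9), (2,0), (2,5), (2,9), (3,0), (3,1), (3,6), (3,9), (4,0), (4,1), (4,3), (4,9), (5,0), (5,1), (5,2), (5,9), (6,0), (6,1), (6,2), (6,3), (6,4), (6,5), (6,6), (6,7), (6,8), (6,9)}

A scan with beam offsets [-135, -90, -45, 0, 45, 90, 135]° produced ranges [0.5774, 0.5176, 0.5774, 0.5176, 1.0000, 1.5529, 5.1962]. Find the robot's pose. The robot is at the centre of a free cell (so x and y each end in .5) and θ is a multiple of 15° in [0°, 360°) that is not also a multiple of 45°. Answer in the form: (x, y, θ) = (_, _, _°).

(x, y, θ) = (1.5, 8.5, 195°)

The pose lattice has 31·16 = 496 candidates. Test each by forward raycasting.
  (2.5, 6.5, 15°): beam 5 = 2.8868 ≠ 1.0000 ✗
  (5.5, 3.5, 240°): beam 1 = 5.6940 ≠ 0.5774 ✗
  (3.5, 8.5, 105°): beam 1 = 2.8868 ≠ 0.5774 ✗
  (5.5, 5.5, 105°): beam 3 = 1.0000 ≠ 0.5774 ✗
  …
  (1.5, 8.5, 195°): r_1=0.5774, r_2=0.5176, r_3=0.5774, r_4=0.5176, r_5=1.0000, r_6=1.5529, r_7=5.1962 — all match ✓
No second candidate reproduces the full scan.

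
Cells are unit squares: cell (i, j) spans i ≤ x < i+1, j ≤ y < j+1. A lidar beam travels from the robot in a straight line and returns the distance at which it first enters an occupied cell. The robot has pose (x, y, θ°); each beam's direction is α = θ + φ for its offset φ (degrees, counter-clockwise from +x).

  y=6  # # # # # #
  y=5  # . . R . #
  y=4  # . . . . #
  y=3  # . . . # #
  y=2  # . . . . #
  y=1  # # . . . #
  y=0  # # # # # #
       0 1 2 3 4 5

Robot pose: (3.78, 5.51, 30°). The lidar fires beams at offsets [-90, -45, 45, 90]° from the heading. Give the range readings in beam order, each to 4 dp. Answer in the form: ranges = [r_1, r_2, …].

ranges = [1.7436, 1.2630, 0.5073, 0.5658]

beam 1: φ=-90°, α=300°
  cosα=0.5000 sinα=-0.8660 | (3,5) | tMaxX 0.4400 tMaxY 0.5889 | tΔX 2.0000 tΔY 1.1547
    t=0.4400 [x] (4,5)
    t=0.5889 [y] (4,4)
    t=1.7436 [y] (4,3) — stop
  → r_1 = 1.7436
beam 2: φ=-45°, α=345°
  cosα=0.9659 sinα=-0.2588 | (3,5) | tMaxX 0.2278 tMaxY 1.9705 | tΔX 1.0353 tΔY 3.8637
    t=0.2278 [x] (4,5)
    t=1.2630 [x] (5,5) — stop
  → r_2 = 1.2630
beam 3: φ=45°, α=75°
  cosα=0.2588 sinα=0.9659 | (3,5) | tMaxX 0.8500 tMaxY 0.5073 | tΔX 3.8637 tΔY 1.0353
    t=0.5073 [y] (3,6) — stop
  → r_3 = 0.5073
beam 4: φ=90°, α=120°
  cosα=-0.5000 sinα=0.8660 | (3,5) | tMaxX 1.5600 tMaxY 0.5658 | tΔX 2.0000 tΔY 1.1547
    t=0.5658 [y] (3,6) — stop
  → r_4 = 0.5658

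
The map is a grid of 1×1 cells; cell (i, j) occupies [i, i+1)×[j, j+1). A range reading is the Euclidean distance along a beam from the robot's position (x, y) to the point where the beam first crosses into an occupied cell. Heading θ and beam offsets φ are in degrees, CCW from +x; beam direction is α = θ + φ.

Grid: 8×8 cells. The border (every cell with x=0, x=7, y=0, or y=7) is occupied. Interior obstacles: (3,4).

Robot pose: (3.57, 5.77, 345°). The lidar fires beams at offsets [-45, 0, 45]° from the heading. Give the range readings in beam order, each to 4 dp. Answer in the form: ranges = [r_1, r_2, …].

beam 1: φ=-45°, α=300°
  d=(0.5000,-0.8660)  start (3,5)  tX=0.8600 tY=0.8891  stride 1/|dx|=2.0000 1/|dy|=1.1547
    cross x-line → (4,5), t=0.8600
    cross y-line → (4,4), t=0.8891
    cross y-line → (4,3), t=2.0438
    cross x-line → (5,3), t=2.8600
    cross y-line → (5,2), t=3.1985
    cross y-line → (5,1), t=4.3532
    cross x-line → (6,1), t=4.8600
    cross y-line → (6,0), t=5.5079 (wall)
  → r_1 = 5.5079
beam 2: φ=0°, α=345°
  d=(0.9659,-0.2588)  start (3,5)  tX=0.4452 tY=2.9751  stride 1/|dx|=1.0353 1/|dy|=3.8637
    cross x-line → (4,5), t=0.4452
    cross x-line → (5,5), t=1.4804
    cross x-line → (6,5), t=2.5157
    cross y-line → (6,4), t=2.9751
    cross x-line → (7,4), t=3.5510 (wall)
  → r_2 = 3.5510
beam 3: φ=45°, α=30°
  d=(0.8660,0.5000)  start (3,5)  tX=0.4965 tY=0.4600  stride 1/|dx|=1.1547 1/|dy|=2.0000
    cross y-line → (3,6), t=0.4600
    cross x-line → (4,6), t=0.4965
    cross x-line → (5,6), t=1.6512
    cross y-line → (5,7), t=2.4600 (wall)
  → r_3 = 2.4600

ranges = [5.5079, 3.5510, 2.4600]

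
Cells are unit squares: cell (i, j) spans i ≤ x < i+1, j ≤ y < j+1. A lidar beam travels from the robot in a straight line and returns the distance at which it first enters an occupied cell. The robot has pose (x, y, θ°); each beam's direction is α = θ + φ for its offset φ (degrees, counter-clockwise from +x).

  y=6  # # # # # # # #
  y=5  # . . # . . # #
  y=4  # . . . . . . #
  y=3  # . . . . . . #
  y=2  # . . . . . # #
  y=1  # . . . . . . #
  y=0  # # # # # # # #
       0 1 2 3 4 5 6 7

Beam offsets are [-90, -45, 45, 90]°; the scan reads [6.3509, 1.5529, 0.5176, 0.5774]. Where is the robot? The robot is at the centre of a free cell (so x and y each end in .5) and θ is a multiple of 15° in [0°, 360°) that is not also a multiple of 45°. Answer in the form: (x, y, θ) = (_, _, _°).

(x, y, θ) = (6.5, 4.5, 300°)

Candidates: 27 free-cell centres × 16 headings = 432 poses. Raycast each; keep the one whose scan matches to 4 dp.
  (6.5, 4.5, 120°): beam 1 = 0.5774 ≠ 6.3509 ✗
  (1.5, 1.5, 255°): beam 1 = 0.5176 ≠ 6.3509 ✗
  (1.5, 1.5, 345°): beam 1 = 0.5176 ≠ 6.3509 ✗
  …
  (6.5, 4.5, 300°): r_1=6.3509, r_2=1.5529, r_3=0.5176, r_4=0.5774 — all match ✓
No second candidate reproduces the full scan.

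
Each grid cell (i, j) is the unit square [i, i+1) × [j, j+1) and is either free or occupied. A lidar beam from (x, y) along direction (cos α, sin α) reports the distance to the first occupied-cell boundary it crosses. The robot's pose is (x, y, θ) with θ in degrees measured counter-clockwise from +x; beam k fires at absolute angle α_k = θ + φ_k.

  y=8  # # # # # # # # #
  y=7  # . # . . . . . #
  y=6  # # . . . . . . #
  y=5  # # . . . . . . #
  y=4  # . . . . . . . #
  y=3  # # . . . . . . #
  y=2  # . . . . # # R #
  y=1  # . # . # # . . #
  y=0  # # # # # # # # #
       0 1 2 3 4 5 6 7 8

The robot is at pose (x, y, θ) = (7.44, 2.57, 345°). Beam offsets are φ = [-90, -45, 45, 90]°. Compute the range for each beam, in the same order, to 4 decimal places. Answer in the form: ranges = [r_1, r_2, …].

ranges = [1.6254, 1.1200, 0.6466, 2.1637]

beam 1: φ=-90°, α=255°
  dir = (cos 255°, sin 255°) = (-0.2588, -0.9659); from cell (7,2)
  next x-line at t=1.7000, next y-line at t=0.5901; Δt_x=3.8637, Δt_y=1.0353
    y: enter (7,1) at t=0.5901
    y: enter (7,0) at t=1.6254 ← occupied
  → r_1 = 1.6254
beam 2: φ=-45°, α=300°
  dir = (cos 300°, sin 300°) = (0.5000, -0.8660); from cell (7,2)
  next x-line at t=1.1200, next y-line at t=0.6582; Δt_x=2.0000, Δt_y=1.1547
    y: enter (7,1) at t=0.6582
    x: enter (8,1) at t=1.1200 ← occupied
  → r_2 = 1.1200
beam 3: φ=45°, α=30°
  dir = (cos 30°, sin 30°) = (0.8660, 0.5000); from cell (7,2)
  next x-line at t=0.6466, next y-line at t=0.8600; Δt_x=1.1547, Δt_y=2.0000
    x: enter (8,2) at t=0.6466 ← occupied
  → r_3 = 0.6466
beam 4: φ=90°, α=75°
  dir = (cos 75°, sin 75°) = (0.2588, 0.9659); from cell (7,2)
  next x-line at t=2.1637, next y-line at t=0.4452; Δt_x=3.8637, Δt_y=1.0353
    y: enter (7,3) at t=0.4452
    y: enter (7,4) at t=1.4804
    x: enter (8,4) at t=2.1637 ← occupied
  → r_4 = 2.1637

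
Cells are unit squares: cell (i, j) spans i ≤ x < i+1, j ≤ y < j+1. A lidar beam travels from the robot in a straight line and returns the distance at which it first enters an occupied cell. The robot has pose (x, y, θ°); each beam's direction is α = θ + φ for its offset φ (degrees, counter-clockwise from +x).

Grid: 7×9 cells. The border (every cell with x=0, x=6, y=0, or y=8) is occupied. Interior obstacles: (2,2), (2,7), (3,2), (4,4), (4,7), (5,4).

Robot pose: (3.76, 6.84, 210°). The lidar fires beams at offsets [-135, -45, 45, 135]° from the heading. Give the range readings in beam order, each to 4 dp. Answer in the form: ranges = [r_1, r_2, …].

beam 1: φ=-135°, α=75°
  dir = (cos 75°, sin 75°) = (0.2588, 0.9659); from cell (3,6)
  next x-line at t=0.9273, next y-line at t=0.1656; Δt_x=3.8637, Δt_y=1.0353
    y: enter (3,7) at t=0.1656
    x: enter (4,7) at t=0.9273 ← occupied
  → r_1 = 0.9273
beam 2: φ=-45°, α=165°
  dir = (cos 165°, sin 165°) = (-0.9659, 0.2588); from cell (3,6)
  next x-line at t=0.7868, next y-line at t=0.6182; Δt_x=1.0353, Δt_y=3.8637
    y: enter (3,7) at t=0.6182
    x: enter (2,7) at t=0.7868 ← occupied
  → r_2 = 0.7868
beam 3: φ=45°, α=255°
  dir = (cos 255°, sin 255°) = (-0.2588, -0.9659); from cell (3,6)
  next x-line at t=2.9364, next y-line at t=0.8696; Δt_x=3.8637, Δt_y=1.0353
    y: enter (3,5) at t=0.8696
    y: enter (3,4) at t=1.9049
    x: enter (2,4) at t=2.9364
    y: enter (2,3) at t=2.9402
    y: enter (2,2) at t=3.9755 ← occupied
  → r_3 = 3.9755
beam 4: φ=135°, α=345°
  dir = (cos 345°, sin 345°) = (0.9659, -0.2588); from cell (3,6)
  next x-line at t=0.2485, next y-line at t=3.2455; Δt_x=1.0353, Δt_y=3.8637
    x: enter (4,6) at t=0.2485
    x: enter (5,6) at t=1.2837
    x: enter (6,6) at t=2.3190 ← occupied
  → r_4 = 2.3190

ranges = [0.9273, 0.7868, 3.9755, 2.3190]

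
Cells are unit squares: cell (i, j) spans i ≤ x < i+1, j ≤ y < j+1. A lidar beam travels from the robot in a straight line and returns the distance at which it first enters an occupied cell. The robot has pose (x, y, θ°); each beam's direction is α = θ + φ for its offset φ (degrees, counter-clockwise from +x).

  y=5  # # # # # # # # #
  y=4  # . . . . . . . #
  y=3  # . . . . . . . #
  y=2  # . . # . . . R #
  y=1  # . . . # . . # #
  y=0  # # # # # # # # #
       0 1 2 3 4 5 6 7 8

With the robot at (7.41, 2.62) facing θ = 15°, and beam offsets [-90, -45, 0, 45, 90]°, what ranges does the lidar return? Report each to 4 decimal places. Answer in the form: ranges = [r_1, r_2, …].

ranges = [0.6419, 0.6813, 0.6108, 1.1800, 2.4640]

beam 1: φ=-90°, α=285°
  direction (0.2588, -0.9659); cell (7,2); t to first gridline: x 2.2796, y 0.6419 (then +3.8637 / +1.0353)
    (7,1) via y @ 0.6419  # hit
  → r_1 = 0.6419
beam 2: φ=-45°, α=330°
  direction (0.8660, -0.5000); cell (7,2); t to first gridline: x 0.6813, y 1.2400 (then +1.1547 / +2.0000)
    (8,2) via x @ 0.6813  # hit
  → r_2 = 0.6813
beam 3: φ=0°, α=15°
  direction (0.9659, 0.2588); cell (7,2); t to first gridline: x 0.6108, y 1.4682 (then +1.0353 / +3.8637)
    (8,2) via x @ 0.6108  # hit
  → r_3 = 0.6108
beam 4: φ=45°, α=60°
  direction (0.5000, 0.8660); cell (7,2); t to first gridline: x 1.1800, y 0.4388 (then +2.0000 / +1.1547)
    (7,3) via y @ 0.4388
    (8,3) via x @ 1.1800  # hit
  → r_4 = 1.1800
beam 5: φ=90°, α=105°
  direction (-0.2588, 0.9659); cell (7,2); t to first gridline: x 1.5841, y 0.3934 (then +3.8637 / +1.0353)
    (7,3) via y @ 0.3934
    (7,4) via y @ 1.4287
    (6,4) via x @ 1.5841
    (6,5) via y @ 2.4640  # hit
  → r_5 = 2.4640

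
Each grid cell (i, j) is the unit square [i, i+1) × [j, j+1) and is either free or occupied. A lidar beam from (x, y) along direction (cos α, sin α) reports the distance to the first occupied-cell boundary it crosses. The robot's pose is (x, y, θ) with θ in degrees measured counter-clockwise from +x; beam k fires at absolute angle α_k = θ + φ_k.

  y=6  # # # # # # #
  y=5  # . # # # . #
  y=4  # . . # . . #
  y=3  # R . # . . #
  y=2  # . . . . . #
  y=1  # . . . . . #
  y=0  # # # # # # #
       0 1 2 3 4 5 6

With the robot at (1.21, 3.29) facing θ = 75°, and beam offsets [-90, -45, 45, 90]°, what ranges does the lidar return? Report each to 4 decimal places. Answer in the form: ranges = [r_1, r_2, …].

beam 1: φ=-90°, α=345°
  dir = (cos 345°, sin 345°) = (0.9659, -0.2588); from cell (1,3)
  next x-line at t=0.8179, next y-line at t=1.1205; Δt_x=1.0353, Δt_y=3.8637
    x: enter (2,3) at t=0.8179
    y: enter (2,2) at t=1.1205
    x: enter (3,2) at t=1.8531
    x: enter (4,2) at t=2.8884
    x: enter (5,2) at t=3.9237
    x: enter (6,2) at t=4.9590 ← occupied
  → r_1 = 4.9590
beam 2: φ=-45°, α=30°
  dir = (cos 30°, sin 30°) = (0.8660, 0.5000); from cell (1,3)
  next x-line at t=0.9122, next y-line at t=1.4200; Δt_x=1.1547, Δt_y=2.0000
    x: enter (2,3) at t=0.9122
    y: enter (2,4) at t=1.4200
    x: enter (3,4) at t=2.0669 ← occupied
  → r_2 = 2.0669
beam 3: φ=45°, α=120°
  dir = (cos 120°, sin 120°) = (-0.5000, 0.8660); from cell (1,3)
  next x-line at t=0.4200, next y-line at t=0.8198; Δt_x=2.0000, Δt_y=1.1547
    x: enter (0,3) at t=0.4200 ← occupied
  → r_3 = 0.4200
beam 4: φ=90°, α=165°
  dir = (cos 165°, sin 165°) = (-0.9659, 0.2588); from cell (1,3)
  next x-line at t=0.2174, next y-line at t=2.7432; Δt_x=1.0353, Δt_y=3.8637
    x: enter (0,3) at t=0.2174 ← occupied
  → r_4 = 0.2174

ranges = [4.9590, 2.0669, 0.4200, 0.2174]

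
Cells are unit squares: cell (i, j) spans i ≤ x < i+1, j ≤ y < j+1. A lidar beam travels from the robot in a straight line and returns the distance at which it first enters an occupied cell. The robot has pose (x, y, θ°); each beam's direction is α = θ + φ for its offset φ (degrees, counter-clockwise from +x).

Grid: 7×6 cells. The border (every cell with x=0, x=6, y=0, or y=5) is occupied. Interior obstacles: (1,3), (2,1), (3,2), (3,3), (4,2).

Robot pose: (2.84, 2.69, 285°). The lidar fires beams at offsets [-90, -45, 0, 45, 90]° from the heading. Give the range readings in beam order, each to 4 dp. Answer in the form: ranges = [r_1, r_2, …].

ranges = [1.9049, 0.7967, 0.6182, 0.1848, 0.1656]

beam 1: φ=-90°, α=195°
  dir = (cos 195°, sin 195°) = (-0.9659, -0.2588); from cell (2,2)
  next x-line at t=0.8696, next y-line at t=2.6660; Δt_x=1.0353, Δt_y=3.8637
    x: enter (1,2) at t=0.8696
    x: enter (0,2) at t=1.9049 ← occupied
  → r_1 = 1.9049
beam 2: φ=-45°, α=240°
  dir = (cos 240°, sin 240°) = (-0.5000, -0.8660); from cell (2,2)
  next x-line at t=1.6800, next y-line at t=0.7967; Δt_x=2.0000, Δt_y=1.1547
    y: enter (2,1) at t=0.7967 ← occupied
  → r_2 = 0.7967
beam 3: φ=0°, α=285°
  dir = (cos 285°, sin 285°) = (0.2588, -0.9659); from cell (2,2)
  next x-line at t=0.6182, next y-line at t=0.7143; Δt_x=3.8637, Δt_y=1.0353
    x: enter (3,2) at t=0.6182 ← occupied
  → r_3 = 0.6182
beam 4: φ=45°, α=330°
  dir = (cos 330°, sin 330°) = (0.8660, -0.5000); from cell (2,2)
  next x-line at t=0.1848, next y-line at t=1.3800; Δt_x=1.1547, Δt_y=2.0000
    x: enter (3,2) at t=0.1848 ← occupied
  → r_4 = 0.1848
beam 5: φ=90°, α=15°
  dir = (cos 15°, sin 15°) = (0.9659, 0.2588); from cell (2,2)
  next x-line at t=0.1656, next y-line at t=1.1977; Δt_x=1.0353, Δt_y=3.8637
    x: enter (3,2) at t=0.1656 ← occupied
  → r_5 = 0.1656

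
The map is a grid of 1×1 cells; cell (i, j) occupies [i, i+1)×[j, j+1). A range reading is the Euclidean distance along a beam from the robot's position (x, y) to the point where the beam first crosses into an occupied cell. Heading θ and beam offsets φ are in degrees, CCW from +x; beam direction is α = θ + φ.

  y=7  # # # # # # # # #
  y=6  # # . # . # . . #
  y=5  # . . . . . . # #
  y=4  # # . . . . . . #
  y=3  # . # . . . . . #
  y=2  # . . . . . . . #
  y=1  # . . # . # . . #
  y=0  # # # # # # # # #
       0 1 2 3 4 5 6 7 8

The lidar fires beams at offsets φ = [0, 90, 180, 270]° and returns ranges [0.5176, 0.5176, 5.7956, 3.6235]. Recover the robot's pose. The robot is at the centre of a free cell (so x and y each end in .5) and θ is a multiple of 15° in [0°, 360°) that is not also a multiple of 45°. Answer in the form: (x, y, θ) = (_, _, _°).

The pose lattice has 34·16 = 544 candidates. Test each by forward raycasting.
  (7.5, 2.5, 330°): beam 1 = 0.5774 ≠ 0.5176 ✗
  (6.5, 1.5, 105°): beam 1 = 4.6587 ≠ 0.5176 ✗
  (3.5, 3.5, 165°): beam 2 = 1.5529 ≠ 0.5176 ✗
  (7.5, 3.5, 15°): beam 2 = 1.5529 ≠ 0.5176 ✗
  (5.5, 2.5, 105°): beam 1 = 4.6587 ≠ 0.5176 ✗
  …
  (7.5, 4.5, 345°): r_1=0.5176, r_2=0.5176, r_3=5.7956, r_4=3.6235 — all match ✓
Unique over the lattice → pose = (7.5, 4.5, 345°).

(x, y, θ) = (7.5, 4.5, 345°)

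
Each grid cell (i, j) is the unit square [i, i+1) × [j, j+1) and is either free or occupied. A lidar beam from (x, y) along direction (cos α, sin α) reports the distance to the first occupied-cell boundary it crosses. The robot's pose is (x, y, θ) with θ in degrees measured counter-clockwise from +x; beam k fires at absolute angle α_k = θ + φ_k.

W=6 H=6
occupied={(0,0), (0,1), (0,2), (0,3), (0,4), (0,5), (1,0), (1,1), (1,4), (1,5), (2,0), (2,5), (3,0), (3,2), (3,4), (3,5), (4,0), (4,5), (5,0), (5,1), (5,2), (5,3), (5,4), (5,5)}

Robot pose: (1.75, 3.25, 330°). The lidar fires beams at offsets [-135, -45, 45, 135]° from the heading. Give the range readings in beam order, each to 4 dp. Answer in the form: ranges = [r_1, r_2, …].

ranges = [0.7765, 2.3294, 3.3646, 0.7765]

beam 1: φ=-135°, α=195°
  d=(-0.9659,-0.2588)  start (1,3)  tX=0.7765 tY=0.9659  stride 1/|dx|=1.0353 1/|dy|=3.8637
    cross x-line → (0,3), t=0.7765 (wall)
  → r_1 = 0.7765
beam 2: φ=-45°, α=285°
  d=(0.2588,-0.9659)  start (1,3)  tX=0.9659 tY=0.2588  stride 1/|dx|=3.8637 1/|dy|=1.0353
    cross y-line → (1,2), t=0.2588
    cross x-line → (2,2), t=0.9659
    cross y-line → (2,1), t=1.2941
    cross y-line → (2,0), t=2.3294 (wall)
  → r_2 = 2.3294
beam 3: φ=45°, α=15°
  d=(0.9659,0.2588)  start (1,3)  tX=0.2588 tY=2.8978  stride 1/|dx|=1.0353 1/|dy|=3.8637
    cross x-line → (2,3), t=0.2588
    cross x-line → (3,3), t=1.2941
    cross x-line → (4,3), t=2.3294
    cross y-line → (4,4), t=2.8978
    cross x-line → (5,4), t=3.3646 (wall)
  → r_3 = 3.3646
beam 4: φ=135°, α=105°
  d=(-0.2588,0.9659)  start (1,3)  tX=2.8978 tY=0.7765  stride 1/|dx|=3.8637 1/|dy|=1.0353
    cross y-line → (1,4), t=0.7765 (wall)
  → r_4 = 0.7765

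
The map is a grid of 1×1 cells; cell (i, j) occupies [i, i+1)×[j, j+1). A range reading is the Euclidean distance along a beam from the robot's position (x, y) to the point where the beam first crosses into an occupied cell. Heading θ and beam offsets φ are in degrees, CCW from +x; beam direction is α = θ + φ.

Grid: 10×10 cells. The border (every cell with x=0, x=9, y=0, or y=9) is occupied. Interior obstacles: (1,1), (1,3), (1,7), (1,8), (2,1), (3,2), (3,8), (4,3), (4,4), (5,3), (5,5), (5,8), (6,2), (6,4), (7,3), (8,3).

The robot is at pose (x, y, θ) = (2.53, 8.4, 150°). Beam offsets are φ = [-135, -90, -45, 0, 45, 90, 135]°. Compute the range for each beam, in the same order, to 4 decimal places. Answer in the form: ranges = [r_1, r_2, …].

beam 1: φ=-135°, α=15°
  dir = (cos 15°, sin 15°) = (0.9659, 0.2588); from cell (2,8)
  next x-line at t=0.4866, next y-line at t=2.3182; Δt_x=1.0353, Δt_y=3.8637
    x: enter (3,8) at t=0.4866 ← occupied
  → r_1 = 0.4866
beam 2: φ=-90°, α=60°
  dir = (cos 60°, sin 60°) = (0.5000, 0.8660); from cell (2,8)
  next x-line at t=0.9400, next y-line at t=0.6928; Δt_x=2.0000, Δt_y=1.1547
    y: enter (2,9) at t=0.6928 ← occupied
  → r_2 = 0.6928
beam 3: φ=-45°, α=105°
  dir = (cos 105°, sin 105°) = (-0.2588, 0.9659); from cell (2,8)
  next x-line at t=2.0478, next y-line at t=0.6212; Δt_x=3.8637, Δt_y=1.0353
    y: enter (2,9) at t=0.6212 ← occupied
  → r_3 = 0.6212
beam 4: φ=0°, α=150°
  dir = (cos 150°, sin 150°) = (-0.8660, 0.5000); from cell (2,8)
  next x-line at t=0.6120, next y-line at t=1.2000; Δt_x=1.1547, Δt_y=2.0000
    x: enter (1,8) at t=0.6120 ← occupied
  → r_4 = 0.6120
beam 5: φ=45°, α=195°
  dir = (cos 195°, sin 195°) = (-0.9659, -0.2588); from cell (2,8)
  next x-line at t=0.5487, next y-line at t=1.5455; Δt_x=1.0353, Δt_y=3.8637
    x: enter (1,8) at t=0.5487 ← occupied
  → r_5 = 0.5487
beam 6: φ=90°, α=240°
  dir = (cos 240°, sin 240°) = (-0.5000, -0.8660); from cell (2,8)
  next x-line at t=1.0600, next y-line at t=0.4619; Δt_x=2.0000, Δt_y=1.1547
    y: enter (2,7) at t=0.4619
    x: enter (1,7) at t=1.0600 ← occupied
  → r_6 = 1.0600
beam 7: φ=135°, α=285°
  dir = (cos 285°, sin 285°) = (0.2588, -0.9659); from cell (2,8)
  next x-line at t=1.8159, next y-line at t=0.4141; Δt_x=3.8637, Δt_y=1.0353
    y: enter (2,7) at t=0.4141
    y: enter (2,6) at t=1.4494
    x: enter (3,6) at t=1.8159
    y: enter (3,5) at t=2.4847
    y: enter (3,4) at t=3.5199
    y: enter (3,3) at t=4.5552
    y: enter (3,2) at t=5.5905 ← occupied
  → r_7 = 5.5905

ranges = [0.4866, 0.6928, 0.6212, 0.6120, 0.5487, 1.0600, 5.5905]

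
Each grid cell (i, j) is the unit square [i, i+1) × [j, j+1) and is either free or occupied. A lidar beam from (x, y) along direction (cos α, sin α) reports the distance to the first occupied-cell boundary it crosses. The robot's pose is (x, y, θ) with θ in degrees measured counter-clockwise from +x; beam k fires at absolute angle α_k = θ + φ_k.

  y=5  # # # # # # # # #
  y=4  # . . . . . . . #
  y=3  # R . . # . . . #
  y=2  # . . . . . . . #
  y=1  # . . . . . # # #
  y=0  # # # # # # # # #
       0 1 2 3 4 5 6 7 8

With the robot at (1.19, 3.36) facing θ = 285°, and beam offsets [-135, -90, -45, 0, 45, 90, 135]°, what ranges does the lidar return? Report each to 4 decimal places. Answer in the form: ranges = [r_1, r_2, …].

beam 1: φ=-135°, α=150°
  dir = (cos 150°, sin 150°) = (-0.8660, 0.5000); from cell (1,3)
  next x-line at t=0.2194, next y-line at t=1.2800; Δt_x=1.1547, Δt_y=2.0000
    x: enter (0,3) at t=0.2194 ← occupied
  → r_1 = 0.2194
beam 2: φ=-90°, α=195°
  dir = (cos 195°, sin 195°) = (-0.9659, -0.2588); from cell (1,3)
  next x-line at t=0.1967, next y-line at t=1.3909; Δt_x=1.0353, Δt_y=3.8637
    x: enter (0,3) at t=0.1967 ← occupied
  → r_2 = 0.1967
beam 3: φ=-45°, α=240°
  dir = (cos 240°, sin 240°) = (-0.5000, -0.8660); from cell (1,3)
  next x-line at t=0.3800, next y-line at t=0.4157; Δt_x=2.0000, Δt_y=1.1547
    x: enter (0,3) at t=0.3800 ← occupied
  → r_3 = 0.3800
beam 4: φ=0°, α=285°
  dir = (cos 285°, sin 285°) = (0.2588, -0.9659); from cell (1,3)
  next x-line at t=3.1296, next y-line at t=0.3727; Δt_x=3.8637, Δt_y=1.0353
    y: enter (1,2) at t=0.3727
    y: enter (1,1) at t=1.4080
    y: enter (1,0) at t=2.4433 ← occupied
  → r_4 = 2.4433
beam 5: φ=45°, α=330°
  dir = (cos 330°, sin 330°) = (0.8660, -0.5000); from cell (1,3)
  next x-line at t=0.9353, next y-line at t=0.7200; Δt_x=1.1547, Δt_y=2.0000
    y: enter (1,2) at t=0.7200
    x: enter (2,2) at t=0.9353
    x: enter (3,2) at t=2.0900
    y: enter (3,1) at t=2.7200
    x: enter (4,1) at t=3.2447
    x: enter (5,1) at t=4.3994
    y: enter (5,0) at t=4.7200 ← occupied
  → r_5 = 4.7200
beam 6: φ=90°, α=15°
  dir = (cos 15°, sin 15°) = (0.9659, 0.2588); from cell (1,3)
  next x-line at t=0.8386, next y-line at t=2.4728; Δt_x=1.0353, Δt_y=3.8637
    x: enter (2,3) at t=0.8386
    x: enter (3,3) at t=1.8738
    y: enter (3,4) at t=2.4728
    x: enter (4,4) at t=2.9091
    x: enter (5,4) at t=3.9444
    x: enter (6,4) at t=4.9797
    x: enter (7,4) at t=6.0150
    y: enter (7,5) at t=6.3365 ← occupied
  → r_6 = 6.3365
beam 7: φ=135°, α=60°
  dir = (cos 60°, sin 60°) = (0.5000, 0.8660); from cell (1,3)
  next x-line at t=1.6200, next y-line at t=0.7390; Δt_x=2.0000, Δt_y=1.1547
    y: enter (1,4) at t=0.7390
    x: enter (2,4) at t=1.6200
    y: enter (2,5) at t=1.8937 ← occupied
  → r_7 = 1.8937

ranges = [0.2194, 0.1967, 0.3800, 2.4433, 4.7200, 6.3365, 1.8937]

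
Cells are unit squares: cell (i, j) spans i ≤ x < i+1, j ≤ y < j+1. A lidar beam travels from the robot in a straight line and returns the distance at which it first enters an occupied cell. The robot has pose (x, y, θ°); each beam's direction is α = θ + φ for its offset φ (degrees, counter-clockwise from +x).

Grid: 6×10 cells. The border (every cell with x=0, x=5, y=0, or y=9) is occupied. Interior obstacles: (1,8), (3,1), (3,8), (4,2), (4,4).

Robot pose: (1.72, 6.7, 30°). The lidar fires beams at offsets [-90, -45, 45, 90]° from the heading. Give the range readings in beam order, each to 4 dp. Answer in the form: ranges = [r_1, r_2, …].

ranges = [4.5600, 3.3957, 2.3811, 1.4400]

beam 1: φ=-90°, α=300°
  d=(0.5000,-0.8660)  start (1,6)  tX=0.5600 tY=0.8083  stride 1/|dx|=2.0000 1/|dy|=1.1547
    cross x-line → (2,6), t=0.5600
    cross y-line → (2,5), t=0.8083
    cross y-line → (2,4), t=1.9630
    cross x-line → (3,4), t=2.5600
    cross y-line → (3,3), t=3.1177
    cross y-line → (3,2), t=4.2724
    cross x-line → (4,2), t=4.5600 (wall)
  → r_1 = 4.5600
beam 2: φ=-45°, α=345°
  d=(0.9659,-0.2588)  start (1,6)  tX=0.2899 tY=2.7046  stride 1/|dx|=1.0353 1/|dy|=3.8637
    cross x-line → (2,6), t=0.2899
    cross x-line → (3,6), t=1.3252
    cross x-line → (4,6), t=2.3604
    cross y-line → (4,5), t=2.7046
    cross x-line → (5,5), t=3.3957 (wall)
  → r_2 = 3.3957
beam 3: φ=45°, α=75°
  d=(0.2588,0.9659)  start (1,6)  tX=1.0818 tY=0.3106  stride 1/|dx|=3.8637 1/|dy|=1.0353
    cross y-line → (1,7), t=0.3106
    cross x-line → (2,7), t=1.0818
    cross y-line → (2,8), t=1.3459
    cross y-line → (2,9), t=2.3811 (wall)
  → r_3 = 2.3811
beam 4: φ=90°, α=120°
  d=(-0.5000,0.8660)  start (1,6)  tX=1.4400 tY=0.3464  stride 1/|dx|=2.0000 1/|dy|=1.1547
    cross y-line → (1,7), t=0.3464
    cross x-line → (0,7), t=1.4400 (wall)
  → r_4 = 1.4400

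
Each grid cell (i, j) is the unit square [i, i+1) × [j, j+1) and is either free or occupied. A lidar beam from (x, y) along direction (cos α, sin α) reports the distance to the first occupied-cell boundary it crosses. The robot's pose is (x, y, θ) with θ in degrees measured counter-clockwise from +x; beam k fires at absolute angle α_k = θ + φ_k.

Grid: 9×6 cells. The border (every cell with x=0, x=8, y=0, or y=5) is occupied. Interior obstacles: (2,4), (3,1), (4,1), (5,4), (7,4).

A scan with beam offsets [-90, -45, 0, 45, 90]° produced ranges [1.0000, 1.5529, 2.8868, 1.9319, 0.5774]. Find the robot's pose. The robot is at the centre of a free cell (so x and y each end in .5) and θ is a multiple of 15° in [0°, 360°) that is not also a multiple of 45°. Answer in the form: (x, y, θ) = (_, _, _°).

(x, y, θ) = (1.5, 1.5, 60°)

Candidates: 23 free-cell centres × 16 headings = 368 poses. Raycast each; keep the one whose scan matches to 4 dp.
  (1.5, 1.5, 210°): beam 2 = 0.5176 ≠ 1.5529 ✗
  (3.5, 2.5, 150°): beam 1 = 2.8868 ≠ 1.0000 ✗
  (7.5, 1.5, 15°): beam 1 = 0.5176 ≠ 1.0000 ✗
  …
  (1.5, 1.5, 60°): r_1=1.0000, r_2=1.5529, r_3=2.8868, r_4=1.9319, r_5=0.5774 — all match ✓
No second candidate reproduces the full scan.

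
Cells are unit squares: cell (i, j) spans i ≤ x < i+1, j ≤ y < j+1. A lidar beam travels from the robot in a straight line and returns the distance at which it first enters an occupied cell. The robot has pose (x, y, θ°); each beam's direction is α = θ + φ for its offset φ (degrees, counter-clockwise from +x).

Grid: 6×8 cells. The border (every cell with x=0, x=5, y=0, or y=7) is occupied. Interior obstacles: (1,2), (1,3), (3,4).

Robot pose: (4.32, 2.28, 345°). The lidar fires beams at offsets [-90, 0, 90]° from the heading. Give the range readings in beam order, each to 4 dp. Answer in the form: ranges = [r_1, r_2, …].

ranges = [1.3252, 0.7040, 2.6273]

beam 1: φ=-90°, α=255°
  cosα=-0.2588 sinα=-0.9659 | (4,2) | tMaxX 1.2364 tMaxY 0.2899 | tΔX 3.8637 tΔY 1.0353
    t=0.2899 [y] (4,1)
    t=1.2364 [x] (3,1)
    t=1.3252 [y] (3,0) — stop
  → r_1 = 1.3252
beam 2: φ=0°, α=345°
  cosα=0.9659 sinα=-0.2588 | (4,2) | tMaxX 0.7040 tMaxY 1.0818 | tΔX 1.0353 tΔY 3.8637
    t=0.7040 [x] (5,2) — stop
  → r_2 = 0.7040
beam 3: φ=90°, α=75°
  cosα=0.2588 sinα=0.9659 | (4,2) | tMaxX 2.6273 tMaxY 0.7454 | tΔX 3.8637 tΔY 1.0353
    t=0.7454 [y] (4,3)
    t=1.7807 [y] (4,4)
    t=2.6273 [x] (5,4) — stop
  → r_3 = 2.6273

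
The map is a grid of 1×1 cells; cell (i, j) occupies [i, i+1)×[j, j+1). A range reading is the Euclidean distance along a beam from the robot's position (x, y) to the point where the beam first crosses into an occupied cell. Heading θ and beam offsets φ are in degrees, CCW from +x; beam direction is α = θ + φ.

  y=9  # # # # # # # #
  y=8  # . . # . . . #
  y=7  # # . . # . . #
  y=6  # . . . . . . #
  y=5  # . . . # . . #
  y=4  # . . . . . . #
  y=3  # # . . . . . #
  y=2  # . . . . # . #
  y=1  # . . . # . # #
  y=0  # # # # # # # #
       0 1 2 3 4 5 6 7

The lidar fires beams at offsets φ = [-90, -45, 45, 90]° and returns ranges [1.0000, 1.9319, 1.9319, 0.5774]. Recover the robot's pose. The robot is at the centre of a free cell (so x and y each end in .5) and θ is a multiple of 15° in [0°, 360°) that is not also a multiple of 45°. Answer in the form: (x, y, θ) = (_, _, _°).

The pose lattice has 40·16 = 640 candidates. Test each by forward raycasting.
  (2.5, 1.5, 345°): beam 1 = 0.5176 ≠ 1.0000 ✗
  (2.5, 3.5, 165°): beam 1 = 4.6587 ≠ 1.0000 ✗
  (2.5, 7.5, 30°): beam 1 = 5.1962 ≠ 1.0000 ✗
  (2.5, 4.5, 210°): beam 1 = 2.8868 ≠ 1.0000 ✗
  (1.5, 6.5, 285°): beam 1 = 0.5176 ≠ 1.0000 ✗
  …
  (6.5, 8.5, 240°): r_1=1.0000, r_2=1.9319, r_3=1.9319, r_4=0.5774 — all match ✓
Unique over the lattice → pose = (6.5, 8.5, 240°).

(x, y, θ) = (6.5, 8.5, 240°)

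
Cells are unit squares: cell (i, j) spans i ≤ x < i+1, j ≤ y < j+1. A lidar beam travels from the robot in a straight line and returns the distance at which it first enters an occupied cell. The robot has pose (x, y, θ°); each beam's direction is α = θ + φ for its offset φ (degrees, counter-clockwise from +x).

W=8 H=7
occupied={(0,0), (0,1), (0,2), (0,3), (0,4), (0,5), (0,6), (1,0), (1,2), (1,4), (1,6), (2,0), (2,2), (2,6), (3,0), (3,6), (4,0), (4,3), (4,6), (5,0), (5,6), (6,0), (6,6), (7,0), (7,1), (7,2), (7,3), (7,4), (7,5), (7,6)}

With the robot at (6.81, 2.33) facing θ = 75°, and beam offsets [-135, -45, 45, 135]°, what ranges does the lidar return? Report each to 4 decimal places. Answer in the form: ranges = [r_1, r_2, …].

ranges = [0.3800, 0.2194, 4.2378, 2.6600]

beam 1: φ=-135°, α=300°
  dir = (cos 300°, sin 300°) = (0.5000, -0.8660); from cell (6,2)
  next x-line at t=0.3800, next y-line at t=0.3811; Δt_x=2.0000, Δt_y=1.1547
    x: enter (7,2) at t=0.3800 ← occupied
  → r_1 = 0.3800
beam 2: φ=-45°, α=30°
  dir = (cos 30°, sin 30°) = (0.8660, 0.5000); from cell (6,2)
  next x-line at t=0.2194, next y-line at t=1.3400; Δt_x=1.1547, Δt_y=2.0000
    x: enter (7,2) at t=0.2194 ← occupied
  → r_2 = 0.2194
beam 3: φ=45°, α=120°
  dir = (cos 120°, sin 120°) = (-0.5000, 0.8660); from cell (6,2)
  next x-line at t=1.6200, next y-line at t=0.7736; Δt_x=2.0000, Δt_y=1.1547
    y: enter (6,3) at t=0.7736
    x: enter (5,3) at t=1.6200
    y: enter (5,4) at t=1.9283
    y: enter (5,5) at t=3.0831
    x: enter (4,5) at t=3.6200
    y: enter (4,6) at t=4.2378 ← occupied
  → r_3 = 4.2378
beam 4: φ=135°, α=210°
  dir = (cos 210°, sin 210°) = (-0.8660, -0.5000); from cell (6,2)
  next x-line at t=0.9353, next y-line at t=0.6600; Δt_x=1.1547, Δt_y=2.0000
    y: enter (6,1) at t=0.6600
    x: enter (5,1) at t=0.9353
    x: enter (4,1) at t=2.0900
    y: enter (4,0) at t=2.6600 ← occupied
  → r_4 = 2.6600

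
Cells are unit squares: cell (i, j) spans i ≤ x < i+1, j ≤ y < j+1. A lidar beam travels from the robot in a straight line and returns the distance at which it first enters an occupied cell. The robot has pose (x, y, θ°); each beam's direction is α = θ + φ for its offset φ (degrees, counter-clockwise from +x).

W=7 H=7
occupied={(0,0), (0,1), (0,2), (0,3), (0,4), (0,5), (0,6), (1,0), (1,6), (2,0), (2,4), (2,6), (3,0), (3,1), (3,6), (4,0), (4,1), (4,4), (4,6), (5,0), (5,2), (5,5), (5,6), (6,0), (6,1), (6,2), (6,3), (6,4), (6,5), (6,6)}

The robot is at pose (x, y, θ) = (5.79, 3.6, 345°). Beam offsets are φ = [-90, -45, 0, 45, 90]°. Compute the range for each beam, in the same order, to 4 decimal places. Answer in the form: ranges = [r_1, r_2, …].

beam 1: φ=-90°, α=255°
  d=(-0.2588,-0.9659)  start (5,3)  tX=3.0523 tY=0.6212  stride 1/|dx|=3.8637 1/|dy|=1.0353
    cross y-line → (5,2), t=0.6212 (wall)
  → r_1 = 0.6212
beam 2: φ=-45°, α=300°
  d=(0.5000,-0.8660)  start (5,3)  tX=0.4200 tY=0.6928  stride 1/|dx|=2.0000 1/|dy|=1.1547
    cross x-line → (6,3), t=0.4200 (wall)
  → r_2 = 0.4200
beam 3: φ=0°, α=345°
  d=(0.9659,-0.2588)  start (5,3)  tX=0.2174 tY=2.3182  stride 1/|dx|=1.0353 1/|dy|=3.8637
    cross x-line → (6,3), t=0.2174 (wall)
  → r_3 = 0.2174
beam 4: φ=45°, α=30°
  d=(0.8660,0.5000)  start (5,3)  tX=0.2425 tY=0.8000  stride 1/|dx|=1.1547 1/|dy|=2.0000
    cross x-line → (6,3), t=0.2425 (wall)
  → r_4 = 0.2425
beam 5: φ=90°, α=75°
  d=(0.2588,0.9659)  start (5,3)  tX=0.8114 tY=0.4141  stride 1/|dx|=3.8637 1/|dy|=1.0353
    cross y-line → (5,4), t=0.4141
    cross x-line → (6,4), t=0.8114 (wall)
  → r_5 = 0.8114

ranges = [0.6212, 0.4200, 0.2174, 0.2425, 0.8114]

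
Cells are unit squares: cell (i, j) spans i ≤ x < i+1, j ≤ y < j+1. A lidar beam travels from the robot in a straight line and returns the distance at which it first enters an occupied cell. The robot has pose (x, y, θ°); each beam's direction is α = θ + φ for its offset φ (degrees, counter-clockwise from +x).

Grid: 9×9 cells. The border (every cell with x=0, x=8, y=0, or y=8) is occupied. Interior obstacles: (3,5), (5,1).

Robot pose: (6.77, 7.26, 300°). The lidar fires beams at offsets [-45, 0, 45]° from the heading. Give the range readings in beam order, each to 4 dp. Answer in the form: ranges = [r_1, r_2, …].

ranges = [5.4456, 2.4600, 1.2734]

beam 1: φ=-45°, α=255°
  dir = (cos 255°, sin 255°) = (-0.2588, -0.9659); from cell (6,7)
  next x-line at t=2.9751, next y-line at t=0.2692; Δt_x=3.8637, Δt_y=1.0353
    y: enter (6,6) at t=0.2692
    y: enter (6,5) at t=1.3044
    y: enter (6,4) at t=2.3397
    x: enter (5,4) at t=2.9751
    y: enter (5,3) at t=3.3750
    y: enter (5,2) at t=4.4103
    y: enter (5,1) at t=5.4456 ← occupied
  → r_1 = 5.4456
beam 2: φ=0°, α=300°
  dir = (cos 300°, sin 300°) = (0.5000, -0.8660); from cell (6,7)
  next x-line at t=0.4600, next y-line at t=0.3002; Δt_x=2.0000, Δt_y=1.1547
    y: enter (6,6) at t=0.3002
    x: enter (7,6) at t=0.4600
    y: enter (7,5) at t=1.4549
    x: enter (8,5) at t=2.4600 ← occupied
  → r_2 = 2.4600
beam 3: φ=45°, α=345°
  dir = (cos 345°, sin 345°) = (0.9659, -0.2588); from cell (6,7)
  next x-line at t=0.2381, next y-line at t=1.0046; Δt_x=1.0353, Δt_y=3.8637
    x: enter (7,7) at t=0.2381
    y: enter (7,6) at t=1.0046
    x: enter (8,6) at t=1.2734 ← occupied
  → r_3 = 1.2734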